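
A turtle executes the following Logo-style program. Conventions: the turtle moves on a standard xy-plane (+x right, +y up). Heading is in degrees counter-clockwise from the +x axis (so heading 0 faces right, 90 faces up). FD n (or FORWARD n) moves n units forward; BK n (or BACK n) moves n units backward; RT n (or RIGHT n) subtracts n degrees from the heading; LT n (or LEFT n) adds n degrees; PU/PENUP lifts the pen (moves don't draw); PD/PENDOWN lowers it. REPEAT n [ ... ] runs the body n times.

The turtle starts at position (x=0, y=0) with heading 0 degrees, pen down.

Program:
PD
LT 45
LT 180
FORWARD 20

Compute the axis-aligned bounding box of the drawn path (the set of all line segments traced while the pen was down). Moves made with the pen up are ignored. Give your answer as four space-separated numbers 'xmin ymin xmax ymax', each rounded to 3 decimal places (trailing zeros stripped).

Answer: -14.142 -14.142 0 0

Derivation:
Executing turtle program step by step:
Start: pos=(0,0), heading=0, pen down
PD: pen down
LT 45: heading 0 -> 45
LT 180: heading 45 -> 225
FD 20: (0,0) -> (-14.142,-14.142) [heading=225, draw]
Final: pos=(-14.142,-14.142), heading=225, 1 segment(s) drawn

Segment endpoints: x in {-14.142, 0}, y in {-14.142, 0}
xmin=-14.142, ymin=-14.142, xmax=0, ymax=0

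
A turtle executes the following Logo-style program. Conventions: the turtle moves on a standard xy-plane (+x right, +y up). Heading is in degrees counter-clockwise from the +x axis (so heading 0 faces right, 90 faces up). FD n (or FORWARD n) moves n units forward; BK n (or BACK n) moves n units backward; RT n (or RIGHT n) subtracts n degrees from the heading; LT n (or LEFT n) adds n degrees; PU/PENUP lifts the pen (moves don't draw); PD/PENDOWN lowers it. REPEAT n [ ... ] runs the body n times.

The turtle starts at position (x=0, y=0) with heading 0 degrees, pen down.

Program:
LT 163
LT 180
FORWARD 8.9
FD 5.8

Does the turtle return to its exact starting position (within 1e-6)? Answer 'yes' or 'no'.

Executing turtle program step by step:
Start: pos=(0,0), heading=0, pen down
LT 163: heading 0 -> 163
LT 180: heading 163 -> 343
FD 8.9: (0,0) -> (8.511,-2.602) [heading=343, draw]
FD 5.8: (8.511,-2.602) -> (14.058,-4.298) [heading=343, draw]
Final: pos=(14.058,-4.298), heading=343, 2 segment(s) drawn

Start position: (0, 0)
Final position: (14.058, -4.298)
Distance = 14.7; >= 1e-6 -> NOT closed

Answer: no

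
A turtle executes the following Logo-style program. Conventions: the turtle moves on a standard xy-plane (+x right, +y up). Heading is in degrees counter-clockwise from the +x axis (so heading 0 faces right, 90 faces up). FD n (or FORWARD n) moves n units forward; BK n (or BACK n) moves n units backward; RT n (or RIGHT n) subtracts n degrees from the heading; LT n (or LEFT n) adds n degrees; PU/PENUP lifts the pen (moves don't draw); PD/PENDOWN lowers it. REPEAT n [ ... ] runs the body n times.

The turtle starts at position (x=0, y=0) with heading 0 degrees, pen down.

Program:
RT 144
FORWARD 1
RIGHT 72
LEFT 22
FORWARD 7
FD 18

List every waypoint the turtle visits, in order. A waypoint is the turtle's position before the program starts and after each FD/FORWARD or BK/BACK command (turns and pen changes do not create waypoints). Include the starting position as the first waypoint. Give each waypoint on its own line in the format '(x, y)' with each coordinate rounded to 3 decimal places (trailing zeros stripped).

Executing turtle program step by step:
Start: pos=(0,0), heading=0, pen down
RT 144: heading 0 -> 216
FD 1: (0,0) -> (-0.809,-0.588) [heading=216, draw]
RT 72: heading 216 -> 144
LT 22: heading 144 -> 166
FD 7: (-0.809,-0.588) -> (-7.601,1.106) [heading=166, draw]
FD 18: (-7.601,1.106) -> (-25.066,5.46) [heading=166, draw]
Final: pos=(-25.066,5.46), heading=166, 3 segment(s) drawn
Waypoints (4 total):
(0, 0)
(-0.809, -0.588)
(-7.601, 1.106)
(-25.066, 5.46)

Answer: (0, 0)
(-0.809, -0.588)
(-7.601, 1.106)
(-25.066, 5.46)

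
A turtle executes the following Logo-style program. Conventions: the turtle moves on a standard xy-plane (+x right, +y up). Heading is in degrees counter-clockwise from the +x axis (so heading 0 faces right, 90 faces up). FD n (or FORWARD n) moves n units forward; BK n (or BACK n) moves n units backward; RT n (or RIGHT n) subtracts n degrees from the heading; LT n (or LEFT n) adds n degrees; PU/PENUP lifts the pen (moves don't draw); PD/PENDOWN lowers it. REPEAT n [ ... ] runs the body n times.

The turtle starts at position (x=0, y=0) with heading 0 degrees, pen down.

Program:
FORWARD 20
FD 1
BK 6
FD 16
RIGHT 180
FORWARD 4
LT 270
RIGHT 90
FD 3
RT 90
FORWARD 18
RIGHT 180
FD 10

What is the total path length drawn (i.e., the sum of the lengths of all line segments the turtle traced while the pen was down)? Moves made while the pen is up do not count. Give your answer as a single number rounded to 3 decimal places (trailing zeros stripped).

Executing turtle program step by step:
Start: pos=(0,0), heading=0, pen down
FD 20: (0,0) -> (20,0) [heading=0, draw]
FD 1: (20,0) -> (21,0) [heading=0, draw]
BK 6: (21,0) -> (15,0) [heading=0, draw]
FD 16: (15,0) -> (31,0) [heading=0, draw]
RT 180: heading 0 -> 180
FD 4: (31,0) -> (27,0) [heading=180, draw]
LT 270: heading 180 -> 90
RT 90: heading 90 -> 0
FD 3: (27,0) -> (30,0) [heading=0, draw]
RT 90: heading 0 -> 270
FD 18: (30,0) -> (30,-18) [heading=270, draw]
RT 180: heading 270 -> 90
FD 10: (30,-18) -> (30,-8) [heading=90, draw]
Final: pos=(30,-8), heading=90, 8 segment(s) drawn

Segment lengths:
  seg 1: (0,0) -> (20,0), length = 20
  seg 2: (20,0) -> (21,0), length = 1
  seg 3: (21,0) -> (15,0), length = 6
  seg 4: (15,0) -> (31,0), length = 16
  seg 5: (31,0) -> (27,0), length = 4
  seg 6: (27,0) -> (30,0), length = 3
  seg 7: (30,0) -> (30,-18), length = 18
  seg 8: (30,-18) -> (30,-8), length = 10
Total = 78

Answer: 78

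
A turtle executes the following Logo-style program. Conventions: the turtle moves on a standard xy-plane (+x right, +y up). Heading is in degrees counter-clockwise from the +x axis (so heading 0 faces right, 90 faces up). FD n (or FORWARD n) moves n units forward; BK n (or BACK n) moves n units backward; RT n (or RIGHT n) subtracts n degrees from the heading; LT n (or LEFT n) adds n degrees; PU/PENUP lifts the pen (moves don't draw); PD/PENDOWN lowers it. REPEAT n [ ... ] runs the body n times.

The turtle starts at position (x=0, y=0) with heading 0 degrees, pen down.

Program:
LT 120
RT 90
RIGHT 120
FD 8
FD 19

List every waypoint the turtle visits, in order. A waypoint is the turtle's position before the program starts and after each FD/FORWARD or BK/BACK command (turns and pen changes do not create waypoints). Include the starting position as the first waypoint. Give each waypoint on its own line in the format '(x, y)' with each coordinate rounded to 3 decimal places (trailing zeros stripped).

Answer: (0, 0)
(0, -8)
(0, -27)

Derivation:
Executing turtle program step by step:
Start: pos=(0,0), heading=0, pen down
LT 120: heading 0 -> 120
RT 90: heading 120 -> 30
RT 120: heading 30 -> 270
FD 8: (0,0) -> (0,-8) [heading=270, draw]
FD 19: (0,-8) -> (0,-27) [heading=270, draw]
Final: pos=(0,-27), heading=270, 2 segment(s) drawn
Waypoints (3 total):
(0, 0)
(0, -8)
(0, -27)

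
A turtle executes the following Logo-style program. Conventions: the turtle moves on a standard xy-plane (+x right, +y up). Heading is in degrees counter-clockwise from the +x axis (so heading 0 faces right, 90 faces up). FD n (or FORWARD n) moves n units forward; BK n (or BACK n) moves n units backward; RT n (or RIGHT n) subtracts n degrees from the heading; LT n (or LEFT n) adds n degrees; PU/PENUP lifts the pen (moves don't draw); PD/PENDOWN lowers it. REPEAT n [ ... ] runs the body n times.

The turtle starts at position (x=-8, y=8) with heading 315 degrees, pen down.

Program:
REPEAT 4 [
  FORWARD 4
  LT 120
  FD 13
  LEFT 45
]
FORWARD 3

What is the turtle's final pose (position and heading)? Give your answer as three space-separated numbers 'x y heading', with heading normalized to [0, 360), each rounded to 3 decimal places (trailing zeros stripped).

Executing turtle program step by step:
Start: pos=(-8,8), heading=315, pen down
REPEAT 4 [
  -- iteration 1/4 --
  FD 4: (-8,8) -> (-5.172,5.172) [heading=315, draw]
  LT 120: heading 315 -> 75
  FD 13: (-5.172,5.172) -> (-1.807,17.729) [heading=75, draw]
  LT 45: heading 75 -> 120
  -- iteration 2/4 --
  FD 4: (-1.807,17.729) -> (-3.807,21.193) [heading=120, draw]
  LT 120: heading 120 -> 240
  FD 13: (-3.807,21.193) -> (-10.307,9.934) [heading=240, draw]
  LT 45: heading 240 -> 285
  -- iteration 3/4 --
  FD 4: (-10.307,9.934) -> (-9.272,6.071) [heading=285, draw]
  LT 120: heading 285 -> 45
  FD 13: (-9.272,6.071) -> (-0.079,15.263) [heading=45, draw]
  LT 45: heading 45 -> 90
  -- iteration 4/4 --
  FD 4: (-0.079,15.263) -> (-0.079,19.263) [heading=90, draw]
  LT 120: heading 90 -> 210
  FD 13: (-0.079,19.263) -> (-11.338,12.763) [heading=210, draw]
  LT 45: heading 210 -> 255
]
FD 3: (-11.338,12.763) -> (-12.114,9.865) [heading=255, draw]
Final: pos=(-12.114,9.865), heading=255, 9 segment(s) drawn

Answer: -12.114 9.865 255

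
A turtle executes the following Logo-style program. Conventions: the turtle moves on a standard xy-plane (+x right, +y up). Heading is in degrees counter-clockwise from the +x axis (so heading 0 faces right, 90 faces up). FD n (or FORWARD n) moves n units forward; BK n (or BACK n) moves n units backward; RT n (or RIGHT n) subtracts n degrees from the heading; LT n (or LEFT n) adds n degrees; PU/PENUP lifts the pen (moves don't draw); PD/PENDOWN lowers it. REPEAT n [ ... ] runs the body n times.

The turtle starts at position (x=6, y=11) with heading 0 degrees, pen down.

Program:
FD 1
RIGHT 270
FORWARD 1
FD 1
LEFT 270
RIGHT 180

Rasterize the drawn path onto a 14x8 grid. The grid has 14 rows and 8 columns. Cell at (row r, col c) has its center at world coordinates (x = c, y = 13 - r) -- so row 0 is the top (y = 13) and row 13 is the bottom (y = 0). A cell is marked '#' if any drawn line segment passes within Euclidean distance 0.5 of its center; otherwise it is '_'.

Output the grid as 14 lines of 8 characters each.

Answer: _______#
_______#
______##
________
________
________
________
________
________
________
________
________
________
________

Derivation:
Segment 0: (6,11) -> (7,11)
Segment 1: (7,11) -> (7,12)
Segment 2: (7,12) -> (7,13)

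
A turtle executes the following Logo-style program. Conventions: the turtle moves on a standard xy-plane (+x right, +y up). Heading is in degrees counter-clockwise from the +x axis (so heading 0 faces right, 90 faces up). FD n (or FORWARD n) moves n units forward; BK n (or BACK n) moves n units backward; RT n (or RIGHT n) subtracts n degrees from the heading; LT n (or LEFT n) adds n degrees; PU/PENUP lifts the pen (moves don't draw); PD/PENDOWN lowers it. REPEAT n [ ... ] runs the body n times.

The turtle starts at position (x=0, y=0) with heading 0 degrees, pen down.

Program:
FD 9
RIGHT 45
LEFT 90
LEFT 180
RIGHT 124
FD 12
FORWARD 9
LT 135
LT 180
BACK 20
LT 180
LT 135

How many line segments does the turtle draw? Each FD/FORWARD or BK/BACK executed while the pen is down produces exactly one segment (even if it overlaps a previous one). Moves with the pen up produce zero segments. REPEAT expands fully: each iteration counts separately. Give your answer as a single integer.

Executing turtle program step by step:
Start: pos=(0,0), heading=0, pen down
FD 9: (0,0) -> (9,0) [heading=0, draw]
RT 45: heading 0 -> 315
LT 90: heading 315 -> 45
LT 180: heading 45 -> 225
RT 124: heading 225 -> 101
FD 12: (9,0) -> (6.71,11.78) [heading=101, draw]
FD 9: (6.71,11.78) -> (4.993,20.614) [heading=101, draw]
LT 135: heading 101 -> 236
LT 180: heading 236 -> 56
BK 20: (4.993,20.614) -> (-6.191,4.033) [heading=56, draw]
LT 180: heading 56 -> 236
LT 135: heading 236 -> 11
Final: pos=(-6.191,4.033), heading=11, 4 segment(s) drawn
Segments drawn: 4

Answer: 4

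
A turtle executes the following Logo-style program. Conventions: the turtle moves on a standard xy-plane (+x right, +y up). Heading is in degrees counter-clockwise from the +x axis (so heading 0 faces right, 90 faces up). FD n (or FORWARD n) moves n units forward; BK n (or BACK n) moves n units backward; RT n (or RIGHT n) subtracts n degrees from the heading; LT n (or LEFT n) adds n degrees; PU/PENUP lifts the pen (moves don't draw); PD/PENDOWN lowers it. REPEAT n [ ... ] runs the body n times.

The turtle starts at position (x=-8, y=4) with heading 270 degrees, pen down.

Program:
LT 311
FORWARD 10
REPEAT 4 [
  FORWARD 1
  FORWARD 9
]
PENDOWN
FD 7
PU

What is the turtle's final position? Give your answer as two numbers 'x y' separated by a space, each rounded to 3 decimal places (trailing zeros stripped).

Executing turtle program step by step:
Start: pos=(-8,4), heading=270, pen down
LT 311: heading 270 -> 221
FD 10: (-8,4) -> (-15.547,-2.561) [heading=221, draw]
REPEAT 4 [
  -- iteration 1/4 --
  FD 1: (-15.547,-2.561) -> (-16.302,-3.217) [heading=221, draw]
  FD 9: (-16.302,-3.217) -> (-23.094,-9.121) [heading=221, draw]
  -- iteration 2/4 --
  FD 1: (-23.094,-9.121) -> (-23.849,-9.777) [heading=221, draw]
  FD 9: (-23.849,-9.777) -> (-30.641,-15.682) [heading=221, draw]
  -- iteration 3/4 --
  FD 1: (-30.641,-15.682) -> (-31.396,-16.338) [heading=221, draw]
  FD 9: (-31.396,-16.338) -> (-38.188,-22.242) [heading=221, draw]
  -- iteration 4/4 --
  FD 1: (-38.188,-22.242) -> (-38.943,-22.898) [heading=221, draw]
  FD 9: (-38.943,-22.898) -> (-45.735,-28.803) [heading=221, draw]
]
PD: pen down
FD 7: (-45.735,-28.803) -> (-51.018,-33.395) [heading=221, draw]
PU: pen up
Final: pos=(-51.018,-33.395), heading=221, 10 segment(s) drawn

Answer: -51.018 -33.395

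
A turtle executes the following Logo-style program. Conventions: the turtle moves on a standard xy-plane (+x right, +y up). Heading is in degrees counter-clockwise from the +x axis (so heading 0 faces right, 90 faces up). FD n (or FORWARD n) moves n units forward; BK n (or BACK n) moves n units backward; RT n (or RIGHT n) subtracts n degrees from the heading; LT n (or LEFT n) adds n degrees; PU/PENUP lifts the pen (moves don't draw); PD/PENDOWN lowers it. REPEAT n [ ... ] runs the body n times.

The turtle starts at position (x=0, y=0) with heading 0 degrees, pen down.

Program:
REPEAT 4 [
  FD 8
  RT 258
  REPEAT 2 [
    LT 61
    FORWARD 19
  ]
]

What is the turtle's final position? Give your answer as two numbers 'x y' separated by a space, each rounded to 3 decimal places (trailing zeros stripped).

Executing turtle program step by step:
Start: pos=(0,0), heading=0, pen down
REPEAT 4 [
  -- iteration 1/4 --
  FD 8: (0,0) -> (8,0) [heading=0, draw]
  RT 258: heading 0 -> 102
  REPEAT 2 [
    -- iteration 1/2 --
    LT 61: heading 102 -> 163
    FD 19: (8,0) -> (-10.17,5.555) [heading=163, draw]
    -- iteration 2/2 --
    LT 61: heading 163 -> 224
    FD 19: (-10.17,5.555) -> (-23.837,-7.643) [heading=224, draw]
  ]
  -- iteration 2/4 --
  FD 8: (-23.837,-7.643) -> (-29.592,-13.201) [heading=224, draw]
  RT 258: heading 224 -> 326
  REPEAT 2 [
    -- iteration 1/2 --
    LT 61: heading 326 -> 27
    FD 19: (-29.592,-13.201) -> (-12.663,-4.575) [heading=27, draw]
    -- iteration 2/2 --
    LT 61: heading 27 -> 88
    FD 19: (-12.663,-4.575) -> (-12,14.414) [heading=88, draw]
  ]
  -- iteration 3/4 --
  FD 8: (-12,14.414) -> (-11.721,22.409) [heading=88, draw]
  RT 258: heading 88 -> 190
  REPEAT 2 [
    -- iteration 1/2 --
    LT 61: heading 190 -> 251
    FD 19: (-11.721,22.409) -> (-17.906,4.444) [heading=251, draw]
    -- iteration 2/2 --
    LT 61: heading 251 -> 312
    FD 19: (-17.906,4.444) -> (-5.193,-9.676) [heading=312, draw]
  ]
  -- iteration 4/4 --
  FD 8: (-5.193,-9.676) -> (0.16,-15.621) [heading=312, draw]
  RT 258: heading 312 -> 54
  REPEAT 2 [
    -- iteration 1/2 --
    LT 61: heading 54 -> 115
    FD 19: (0.16,-15.621) -> (-7.87,1.599) [heading=115, draw]
    -- iteration 2/2 --
    LT 61: heading 115 -> 176
    FD 19: (-7.87,1.599) -> (-26.823,2.924) [heading=176, draw]
  ]
]
Final: pos=(-26.823,2.924), heading=176, 12 segment(s) drawn

Answer: -26.823 2.924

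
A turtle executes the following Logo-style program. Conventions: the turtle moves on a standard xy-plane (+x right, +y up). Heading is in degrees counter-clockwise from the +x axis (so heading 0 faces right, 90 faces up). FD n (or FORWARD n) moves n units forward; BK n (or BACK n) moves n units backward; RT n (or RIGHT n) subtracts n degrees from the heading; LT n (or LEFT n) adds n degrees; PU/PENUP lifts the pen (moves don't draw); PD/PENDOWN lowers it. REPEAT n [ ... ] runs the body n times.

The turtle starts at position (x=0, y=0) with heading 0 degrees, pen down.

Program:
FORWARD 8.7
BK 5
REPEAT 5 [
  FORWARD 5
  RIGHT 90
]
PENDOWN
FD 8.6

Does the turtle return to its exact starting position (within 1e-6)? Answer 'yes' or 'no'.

Executing turtle program step by step:
Start: pos=(0,0), heading=0, pen down
FD 8.7: (0,0) -> (8.7,0) [heading=0, draw]
BK 5: (8.7,0) -> (3.7,0) [heading=0, draw]
REPEAT 5 [
  -- iteration 1/5 --
  FD 5: (3.7,0) -> (8.7,0) [heading=0, draw]
  RT 90: heading 0 -> 270
  -- iteration 2/5 --
  FD 5: (8.7,0) -> (8.7,-5) [heading=270, draw]
  RT 90: heading 270 -> 180
  -- iteration 3/5 --
  FD 5: (8.7,-5) -> (3.7,-5) [heading=180, draw]
  RT 90: heading 180 -> 90
  -- iteration 4/5 --
  FD 5: (3.7,-5) -> (3.7,0) [heading=90, draw]
  RT 90: heading 90 -> 0
  -- iteration 5/5 --
  FD 5: (3.7,0) -> (8.7,0) [heading=0, draw]
  RT 90: heading 0 -> 270
]
PD: pen down
FD 8.6: (8.7,0) -> (8.7,-8.6) [heading=270, draw]
Final: pos=(8.7,-8.6), heading=270, 8 segment(s) drawn

Start position: (0, 0)
Final position: (8.7, -8.6)
Distance = 12.233; >= 1e-6 -> NOT closed

Answer: no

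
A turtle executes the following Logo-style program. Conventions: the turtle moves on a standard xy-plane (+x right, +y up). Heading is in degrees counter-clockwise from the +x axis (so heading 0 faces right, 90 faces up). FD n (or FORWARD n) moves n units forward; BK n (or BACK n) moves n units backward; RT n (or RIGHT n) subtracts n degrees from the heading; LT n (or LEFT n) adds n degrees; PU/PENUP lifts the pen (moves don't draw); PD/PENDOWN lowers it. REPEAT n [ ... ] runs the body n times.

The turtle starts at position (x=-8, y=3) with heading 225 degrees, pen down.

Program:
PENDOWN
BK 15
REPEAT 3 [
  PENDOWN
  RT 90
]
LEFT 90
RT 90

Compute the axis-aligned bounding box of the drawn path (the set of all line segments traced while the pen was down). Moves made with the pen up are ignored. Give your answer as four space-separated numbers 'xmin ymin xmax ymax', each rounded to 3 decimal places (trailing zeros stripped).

Executing turtle program step by step:
Start: pos=(-8,3), heading=225, pen down
PD: pen down
BK 15: (-8,3) -> (2.607,13.607) [heading=225, draw]
REPEAT 3 [
  -- iteration 1/3 --
  PD: pen down
  RT 90: heading 225 -> 135
  -- iteration 2/3 --
  PD: pen down
  RT 90: heading 135 -> 45
  -- iteration 3/3 --
  PD: pen down
  RT 90: heading 45 -> 315
]
LT 90: heading 315 -> 45
RT 90: heading 45 -> 315
Final: pos=(2.607,13.607), heading=315, 1 segment(s) drawn

Segment endpoints: x in {-8, 2.607}, y in {3, 13.607}
xmin=-8, ymin=3, xmax=2.607, ymax=13.607

Answer: -8 3 2.607 13.607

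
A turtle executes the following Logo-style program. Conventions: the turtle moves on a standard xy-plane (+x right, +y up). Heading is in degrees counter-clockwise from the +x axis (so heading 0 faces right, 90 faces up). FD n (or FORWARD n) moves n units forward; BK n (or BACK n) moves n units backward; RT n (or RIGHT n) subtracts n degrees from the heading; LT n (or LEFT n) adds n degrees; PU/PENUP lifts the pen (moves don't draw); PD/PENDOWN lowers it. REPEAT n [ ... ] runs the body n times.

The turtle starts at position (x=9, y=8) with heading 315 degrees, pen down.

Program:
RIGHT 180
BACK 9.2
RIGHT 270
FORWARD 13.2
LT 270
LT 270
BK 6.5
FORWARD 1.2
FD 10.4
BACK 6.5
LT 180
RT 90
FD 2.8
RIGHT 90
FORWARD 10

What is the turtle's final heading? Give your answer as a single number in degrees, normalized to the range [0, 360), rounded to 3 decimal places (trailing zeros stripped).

Executing turtle program step by step:
Start: pos=(9,8), heading=315, pen down
RT 180: heading 315 -> 135
BK 9.2: (9,8) -> (15.505,1.495) [heading=135, draw]
RT 270: heading 135 -> 225
FD 13.2: (15.505,1.495) -> (6.172,-7.839) [heading=225, draw]
LT 270: heading 225 -> 135
LT 270: heading 135 -> 45
BK 6.5: (6.172,-7.839) -> (1.575,-12.435) [heading=45, draw]
FD 1.2: (1.575,-12.435) -> (2.424,-11.587) [heading=45, draw]
FD 10.4: (2.424,-11.587) -> (9.778,-4.233) [heading=45, draw]
BK 6.5: (9.778,-4.233) -> (5.182,-8.829) [heading=45, draw]
LT 180: heading 45 -> 225
RT 90: heading 225 -> 135
FD 2.8: (5.182,-8.829) -> (3.202,-6.849) [heading=135, draw]
RT 90: heading 135 -> 45
FD 10: (3.202,-6.849) -> (10.273,0.222) [heading=45, draw]
Final: pos=(10.273,0.222), heading=45, 8 segment(s) drawn

Answer: 45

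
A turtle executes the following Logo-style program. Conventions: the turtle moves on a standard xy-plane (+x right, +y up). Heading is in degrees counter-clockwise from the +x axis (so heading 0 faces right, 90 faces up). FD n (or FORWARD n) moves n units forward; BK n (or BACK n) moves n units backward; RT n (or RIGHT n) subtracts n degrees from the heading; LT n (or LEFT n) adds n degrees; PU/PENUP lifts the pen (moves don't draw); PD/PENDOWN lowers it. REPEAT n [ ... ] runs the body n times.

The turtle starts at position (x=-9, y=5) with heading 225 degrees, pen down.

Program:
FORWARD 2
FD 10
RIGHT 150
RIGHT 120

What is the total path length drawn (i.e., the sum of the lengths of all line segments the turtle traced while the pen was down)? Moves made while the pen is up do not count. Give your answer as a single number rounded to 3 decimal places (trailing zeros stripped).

Executing turtle program step by step:
Start: pos=(-9,5), heading=225, pen down
FD 2: (-9,5) -> (-10.414,3.586) [heading=225, draw]
FD 10: (-10.414,3.586) -> (-17.485,-3.485) [heading=225, draw]
RT 150: heading 225 -> 75
RT 120: heading 75 -> 315
Final: pos=(-17.485,-3.485), heading=315, 2 segment(s) drawn

Segment lengths:
  seg 1: (-9,5) -> (-10.414,3.586), length = 2
  seg 2: (-10.414,3.586) -> (-17.485,-3.485), length = 10
Total = 12

Answer: 12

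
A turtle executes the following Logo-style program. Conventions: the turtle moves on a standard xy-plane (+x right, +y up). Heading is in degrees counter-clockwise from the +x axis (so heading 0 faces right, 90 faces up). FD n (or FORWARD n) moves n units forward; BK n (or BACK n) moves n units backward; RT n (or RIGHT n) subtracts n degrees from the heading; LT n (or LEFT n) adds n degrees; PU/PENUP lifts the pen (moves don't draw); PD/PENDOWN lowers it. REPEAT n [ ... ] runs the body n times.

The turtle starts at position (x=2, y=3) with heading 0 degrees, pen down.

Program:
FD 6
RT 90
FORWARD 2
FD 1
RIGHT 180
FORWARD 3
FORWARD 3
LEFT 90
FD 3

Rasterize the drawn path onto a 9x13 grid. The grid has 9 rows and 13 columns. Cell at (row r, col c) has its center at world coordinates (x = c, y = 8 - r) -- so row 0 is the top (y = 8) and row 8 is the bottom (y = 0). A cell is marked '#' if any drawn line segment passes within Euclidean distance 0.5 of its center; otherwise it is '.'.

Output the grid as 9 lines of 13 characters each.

Answer: .............
.............
.....####....
........#....
........#....
..#######....
........#....
........#....
........#....

Derivation:
Segment 0: (2,3) -> (8,3)
Segment 1: (8,3) -> (8,1)
Segment 2: (8,1) -> (8,0)
Segment 3: (8,0) -> (8,3)
Segment 4: (8,3) -> (8,6)
Segment 5: (8,6) -> (5,6)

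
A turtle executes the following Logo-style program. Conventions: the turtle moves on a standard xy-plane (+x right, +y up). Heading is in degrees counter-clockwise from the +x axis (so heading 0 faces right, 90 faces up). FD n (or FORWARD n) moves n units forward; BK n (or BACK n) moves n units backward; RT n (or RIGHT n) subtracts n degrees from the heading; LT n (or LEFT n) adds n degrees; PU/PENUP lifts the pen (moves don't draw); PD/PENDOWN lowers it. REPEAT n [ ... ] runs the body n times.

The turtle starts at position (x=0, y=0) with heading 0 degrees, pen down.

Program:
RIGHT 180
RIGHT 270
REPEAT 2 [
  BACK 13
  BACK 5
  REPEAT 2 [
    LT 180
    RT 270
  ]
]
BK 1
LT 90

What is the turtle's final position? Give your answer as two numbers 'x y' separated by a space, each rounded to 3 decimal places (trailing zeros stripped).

Executing turtle program step by step:
Start: pos=(0,0), heading=0, pen down
RT 180: heading 0 -> 180
RT 270: heading 180 -> 270
REPEAT 2 [
  -- iteration 1/2 --
  BK 13: (0,0) -> (0,13) [heading=270, draw]
  BK 5: (0,13) -> (0,18) [heading=270, draw]
  REPEAT 2 [
    -- iteration 1/2 --
    LT 180: heading 270 -> 90
    RT 270: heading 90 -> 180
    -- iteration 2/2 --
    LT 180: heading 180 -> 0
    RT 270: heading 0 -> 90
  ]
  -- iteration 2/2 --
  BK 13: (0,18) -> (0,5) [heading=90, draw]
  BK 5: (0,5) -> (0,0) [heading=90, draw]
  REPEAT 2 [
    -- iteration 1/2 --
    LT 180: heading 90 -> 270
    RT 270: heading 270 -> 0
    -- iteration 2/2 --
    LT 180: heading 0 -> 180
    RT 270: heading 180 -> 270
  ]
]
BK 1: (0,0) -> (0,1) [heading=270, draw]
LT 90: heading 270 -> 0
Final: pos=(0,1), heading=0, 5 segment(s) drawn

Answer: 0 1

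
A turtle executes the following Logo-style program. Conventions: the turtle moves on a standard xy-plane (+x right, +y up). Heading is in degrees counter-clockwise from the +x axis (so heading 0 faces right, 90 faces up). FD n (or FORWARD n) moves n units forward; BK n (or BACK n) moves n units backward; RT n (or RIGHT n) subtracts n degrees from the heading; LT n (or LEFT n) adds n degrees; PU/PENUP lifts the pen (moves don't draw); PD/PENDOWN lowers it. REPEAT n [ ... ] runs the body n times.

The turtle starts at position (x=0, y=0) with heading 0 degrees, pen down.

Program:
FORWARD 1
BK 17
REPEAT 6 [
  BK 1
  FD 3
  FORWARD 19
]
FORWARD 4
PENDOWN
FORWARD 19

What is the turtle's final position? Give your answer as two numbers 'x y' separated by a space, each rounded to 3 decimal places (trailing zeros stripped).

Executing turtle program step by step:
Start: pos=(0,0), heading=0, pen down
FD 1: (0,0) -> (1,0) [heading=0, draw]
BK 17: (1,0) -> (-16,0) [heading=0, draw]
REPEAT 6 [
  -- iteration 1/6 --
  BK 1: (-16,0) -> (-17,0) [heading=0, draw]
  FD 3: (-17,0) -> (-14,0) [heading=0, draw]
  FD 19: (-14,0) -> (5,0) [heading=0, draw]
  -- iteration 2/6 --
  BK 1: (5,0) -> (4,0) [heading=0, draw]
  FD 3: (4,0) -> (7,0) [heading=0, draw]
  FD 19: (7,0) -> (26,0) [heading=0, draw]
  -- iteration 3/6 --
  BK 1: (26,0) -> (25,0) [heading=0, draw]
  FD 3: (25,0) -> (28,0) [heading=0, draw]
  FD 19: (28,0) -> (47,0) [heading=0, draw]
  -- iteration 4/6 --
  BK 1: (47,0) -> (46,0) [heading=0, draw]
  FD 3: (46,0) -> (49,0) [heading=0, draw]
  FD 19: (49,0) -> (68,0) [heading=0, draw]
  -- iteration 5/6 --
  BK 1: (68,0) -> (67,0) [heading=0, draw]
  FD 3: (67,0) -> (70,0) [heading=0, draw]
  FD 19: (70,0) -> (89,0) [heading=0, draw]
  -- iteration 6/6 --
  BK 1: (89,0) -> (88,0) [heading=0, draw]
  FD 3: (88,0) -> (91,0) [heading=0, draw]
  FD 19: (91,0) -> (110,0) [heading=0, draw]
]
FD 4: (110,0) -> (114,0) [heading=0, draw]
PD: pen down
FD 19: (114,0) -> (133,0) [heading=0, draw]
Final: pos=(133,0), heading=0, 22 segment(s) drawn

Answer: 133 0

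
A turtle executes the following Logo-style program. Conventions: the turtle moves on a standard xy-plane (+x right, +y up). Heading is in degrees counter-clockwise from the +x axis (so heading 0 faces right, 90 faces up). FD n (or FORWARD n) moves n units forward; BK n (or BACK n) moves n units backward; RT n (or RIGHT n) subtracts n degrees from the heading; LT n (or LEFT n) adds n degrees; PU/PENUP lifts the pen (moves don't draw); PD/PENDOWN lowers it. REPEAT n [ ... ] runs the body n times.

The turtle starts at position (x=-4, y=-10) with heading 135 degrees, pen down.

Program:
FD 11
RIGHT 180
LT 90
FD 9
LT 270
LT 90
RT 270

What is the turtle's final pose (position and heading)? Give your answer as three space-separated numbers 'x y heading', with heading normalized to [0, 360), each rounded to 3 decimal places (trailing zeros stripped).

Executing turtle program step by step:
Start: pos=(-4,-10), heading=135, pen down
FD 11: (-4,-10) -> (-11.778,-2.222) [heading=135, draw]
RT 180: heading 135 -> 315
LT 90: heading 315 -> 45
FD 9: (-11.778,-2.222) -> (-5.414,4.142) [heading=45, draw]
LT 270: heading 45 -> 315
LT 90: heading 315 -> 45
RT 270: heading 45 -> 135
Final: pos=(-5.414,4.142), heading=135, 2 segment(s) drawn

Answer: -5.414 4.142 135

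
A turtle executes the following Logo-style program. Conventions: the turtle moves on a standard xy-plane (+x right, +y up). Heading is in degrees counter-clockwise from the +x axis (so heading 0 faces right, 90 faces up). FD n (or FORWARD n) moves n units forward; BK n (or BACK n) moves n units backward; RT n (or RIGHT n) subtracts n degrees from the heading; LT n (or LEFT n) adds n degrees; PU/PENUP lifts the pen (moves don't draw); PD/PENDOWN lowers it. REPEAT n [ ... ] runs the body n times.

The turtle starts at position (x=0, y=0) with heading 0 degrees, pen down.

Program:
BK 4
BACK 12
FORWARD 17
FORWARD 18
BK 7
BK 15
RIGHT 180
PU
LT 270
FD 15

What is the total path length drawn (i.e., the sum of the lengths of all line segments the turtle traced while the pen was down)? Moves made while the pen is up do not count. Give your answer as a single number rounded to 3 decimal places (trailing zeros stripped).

Executing turtle program step by step:
Start: pos=(0,0), heading=0, pen down
BK 4: (0,0) -> (-4,0) [heading=0, draw]
BK 12: (-4,0) -> (-16,0) [heading=0, draw]
FD 17: (-16,0) -> (1,0) [heading=0, draw]
FD 18: (1,0) -> (19,0) [heading=0, draw]
BK 7: (19,0) -> (12,0) [heading=0, draw]
BK 15: (12,0) -> (-3,0) [heading=0, draw]
RT 180: heading 0 -> 180
PU: pen up
LT 270: heading 180 -> 90
FD 15: (-3,0) -> (-3,15) [heading=90, move]
Final: pos=(-3,15), heading=90, 6 segment(s) drawn

Segment lengths:
  seg 1: (0,0) -> (-4,0), length = 4
  seg 2: (-4,0) -> (-16,0), length = 12
  seg 3: (-16,0) -> (1,0), length = 17
  seg 4: (1,0) -> (19,0), length = 18
  seg 5: (19,0) -> (12,0), length = 7
  seg 6: (12,0) -> (-3,0), length = 15
Total = 73

Answer: 73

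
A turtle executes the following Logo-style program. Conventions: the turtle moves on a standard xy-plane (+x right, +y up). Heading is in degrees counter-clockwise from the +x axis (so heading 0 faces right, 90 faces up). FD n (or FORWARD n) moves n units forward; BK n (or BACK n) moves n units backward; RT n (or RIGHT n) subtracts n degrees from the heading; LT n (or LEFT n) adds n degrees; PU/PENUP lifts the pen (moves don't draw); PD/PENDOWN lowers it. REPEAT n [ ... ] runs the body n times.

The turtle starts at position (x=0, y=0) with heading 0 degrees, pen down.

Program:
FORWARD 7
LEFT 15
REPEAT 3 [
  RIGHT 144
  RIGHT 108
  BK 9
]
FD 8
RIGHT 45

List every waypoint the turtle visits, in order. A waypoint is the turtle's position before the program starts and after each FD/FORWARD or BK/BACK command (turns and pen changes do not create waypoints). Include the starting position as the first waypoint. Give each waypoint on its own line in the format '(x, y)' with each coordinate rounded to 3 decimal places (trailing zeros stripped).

Executing turtle program step by step:
Start: pos=(0,0), heading=0, pen down
FD 7: (0,0) -> (7,0) [heading=0, draw]
LT 15: heading 0 -> 15
REPEAT 3 [
  -- iteration 1/3 --
  RT 144: heading 15 -> 231
  RT 108: heading 231 -> 123
  BK 9: (7,0) -> (11.902,-7.548) [heading=123, draw]
  -- iteration 2/3 --
  RT 144: heading 123 -> 339
  RT 108: heading 339 -> 231
  BK 9: (11.902,-7.548) -> (17.566,-0.554) [heading=231, draw]
  -- iteration 3/3 --
  RT 144: heading 231 -> 87
  RT 108: heading 87 -> 339
  BK 9: (17.566,-0.554) -> (9.163,2.672) [heading=339, draw]
]
FD 8: (9.163,2.672) -> (16.632,-0.195) [heading=339, draw]
RT 45: heading 339 -> 294
Final: pos=(16.632,-0.195), heading=294, 5 segment(s) drawn
Waypoints (6 total):
(0, 0)
(7, 0)
(11.902, -7.548)
(17.566, -0.554)
(9.163, 2.672)
(16.632, -0.195)

Answer: (0, 0)
(7, 0)
(11.902, -7.548)
(17.566, -0.554)
(9.163, 2.672)
(16.632, -0.195)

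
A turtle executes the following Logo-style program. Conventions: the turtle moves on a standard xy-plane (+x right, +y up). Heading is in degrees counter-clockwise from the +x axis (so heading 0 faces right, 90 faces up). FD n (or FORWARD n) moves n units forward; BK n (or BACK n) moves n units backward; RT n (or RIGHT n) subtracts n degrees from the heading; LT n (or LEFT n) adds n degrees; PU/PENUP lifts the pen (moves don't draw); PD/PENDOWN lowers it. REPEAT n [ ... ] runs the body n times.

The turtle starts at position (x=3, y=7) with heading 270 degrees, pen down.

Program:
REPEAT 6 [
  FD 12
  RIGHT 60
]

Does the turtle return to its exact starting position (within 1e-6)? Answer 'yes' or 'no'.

Executing turtle program step by step:
Start: pos=(3,7), heading=270, pen down
REPEAT 6 [
  -- iteration 1/6 --
  FD 12: (3,7) -> (3,-5) [heading=270, draw]
  RT 60: heading 270 -> 210
  -- iteration 2/6 --
  FD 12: (3,-5) -> (-7.392,-11) [heading=210, draw]
  RT 60: heading 210 -> 150
  -- iteration 3/6 --
  FD 12: (-7.392,-11) -> (-17.785,-5) [heading=150, draw]
  RT 60: heading 150 -> 90
  -- iteration 4/6 --
  FD 12: (-17.785,-5) -> (-17.785,7) [heading=90, draw]
  RT 60: heading 90 -> 30
  -- iteration 5/6 --
  FD 12: (-17.785,7) -> (-7.392,13) [heading=30, draw]
  RT 60: heading 30 -> 330
  -- iteration 6/6 --
  FD 12: (-7.392,13) -> (3,7) [heading=330, draw]
  RT 60: heading 330 -> 270
]
Final: pos=(3,7), heading=270, 6 segment(s) drawn

Start position: (3, 7)
Final position: (3, 7)
Distance = 0; < 1e-6 -> CLOSED

Answer: yes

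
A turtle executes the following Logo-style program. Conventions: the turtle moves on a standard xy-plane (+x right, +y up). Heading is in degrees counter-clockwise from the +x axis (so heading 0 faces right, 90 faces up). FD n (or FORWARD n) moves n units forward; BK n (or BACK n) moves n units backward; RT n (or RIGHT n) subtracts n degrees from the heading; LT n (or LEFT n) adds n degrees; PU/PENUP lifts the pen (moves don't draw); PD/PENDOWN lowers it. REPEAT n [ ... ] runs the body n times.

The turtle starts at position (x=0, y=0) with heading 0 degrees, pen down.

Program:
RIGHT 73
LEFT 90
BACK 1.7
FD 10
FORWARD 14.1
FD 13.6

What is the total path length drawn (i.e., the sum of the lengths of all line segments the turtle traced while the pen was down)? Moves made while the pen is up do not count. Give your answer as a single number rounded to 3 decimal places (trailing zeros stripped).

Executing turtle program step by step:
Start: pos=(0,0), heading=0, pen down
RT 73: heading 0 -> 287
LT 90: heading 287 -> 17
BK 1.7: (0,0) -> (-1.626,-0.497) [heading=17, draw]
FD 10: (-1.626,-0.497) -> (7.937,2.427) [heading=17, draw]
FD 14.1: (7.937,2.427) -> (21.421,6.549) [heading=17, draw]
FD 13.6: (21.421,6.549) -> (34.427,10.525) [heading=17, draw]
Final: pos=(34.427,10.525), heading=17, 4 segment(s) drawn

Segment lengths:
  seg 1: (0,0) -> (-1.626,-0.497), length = 1.7
  seg 2: (-1.626,-0.497) -> (7.937,2.427), length = 10
  seg 3: (7.937,2.427) -> (21.421,6.549), length = 14.1
  seg 4: (21.421,6.549) -> (34.427,10.525), length = 13.6
Total = 39.4

Answer: 39.4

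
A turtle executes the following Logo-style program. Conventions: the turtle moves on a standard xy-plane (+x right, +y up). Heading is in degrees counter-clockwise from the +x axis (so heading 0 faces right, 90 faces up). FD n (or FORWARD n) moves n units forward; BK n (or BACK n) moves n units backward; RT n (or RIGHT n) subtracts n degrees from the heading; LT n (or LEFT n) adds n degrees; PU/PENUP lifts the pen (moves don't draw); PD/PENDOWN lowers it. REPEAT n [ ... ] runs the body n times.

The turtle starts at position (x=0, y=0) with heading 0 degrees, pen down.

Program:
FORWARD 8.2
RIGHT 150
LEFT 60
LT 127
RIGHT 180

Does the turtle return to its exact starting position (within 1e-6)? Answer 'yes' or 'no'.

Answer: no

Derivation:
Executing turtle program step by step:
Start: pos=(0,0), heading=0, pen down
FD 8.2: (0,0) -> (8.2,0) [heading=0, draw]
RT 150: heading 0 -> 210
LT 60: heading 210 -> 270
LT 127: heading 270 -> 37
RT 180: heading 37 -> 217
Final: pos=(8.2,0), heading=217, 1 segment(s) drawn

Start position: (0, 0)
Final position: (8.2, 0)
Distance = 8.2; >= 1e-6 -> NOT closed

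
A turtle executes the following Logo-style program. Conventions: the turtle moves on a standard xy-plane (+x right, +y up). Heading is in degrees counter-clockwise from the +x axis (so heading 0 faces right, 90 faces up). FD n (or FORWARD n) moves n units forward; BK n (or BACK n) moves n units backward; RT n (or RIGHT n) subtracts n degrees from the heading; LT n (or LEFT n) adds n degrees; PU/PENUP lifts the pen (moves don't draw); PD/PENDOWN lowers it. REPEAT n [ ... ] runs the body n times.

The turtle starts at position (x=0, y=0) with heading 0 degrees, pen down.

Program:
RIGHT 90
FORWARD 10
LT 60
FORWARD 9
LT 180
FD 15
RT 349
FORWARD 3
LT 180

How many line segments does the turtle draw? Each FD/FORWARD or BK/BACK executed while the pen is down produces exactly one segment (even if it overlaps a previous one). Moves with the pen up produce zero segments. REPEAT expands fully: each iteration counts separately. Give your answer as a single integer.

Answer: 4

Derivation:
Executing turtle program step by step:
Start: pos=(0,0), heading=0, pen down
RT 90: heading 0 -> 270
FD 10: (0,0) -> (0,-10) [heading=270, draw]
LT 60: heading 270 -> 330
FD 9: (0,-10) -> (7.794,-14.5) [heading=330, draw]
LT 180: heading 330 -> 150
FD 15: (7.794,-14.5) -> (-5.196,-7) [heading=150, draw]
RT 349: heading 150 -> 161
FD 3: (-5.196,-7) -> (-8.033,-6.023) [heading=161, draw]
LT 180: heading 161 -> 341
Final: pos=(-8.033,-6.023), heading=341, 4 segment(s) drawn
Segments drawn: 4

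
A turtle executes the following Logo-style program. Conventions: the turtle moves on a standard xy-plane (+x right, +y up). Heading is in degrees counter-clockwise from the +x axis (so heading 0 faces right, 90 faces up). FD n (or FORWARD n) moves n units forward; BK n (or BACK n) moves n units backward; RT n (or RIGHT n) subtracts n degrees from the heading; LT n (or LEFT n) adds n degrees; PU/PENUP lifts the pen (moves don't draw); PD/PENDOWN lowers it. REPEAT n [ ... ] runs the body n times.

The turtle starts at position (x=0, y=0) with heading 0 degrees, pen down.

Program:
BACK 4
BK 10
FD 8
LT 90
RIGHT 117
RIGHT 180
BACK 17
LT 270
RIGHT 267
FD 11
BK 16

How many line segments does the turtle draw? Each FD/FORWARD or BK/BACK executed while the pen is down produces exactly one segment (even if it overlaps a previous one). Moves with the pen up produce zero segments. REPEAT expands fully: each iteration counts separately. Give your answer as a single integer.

Answer: 6

Derivation:
Executing turtle program step by step:
Start: pos=(0,0), heading=0, pen down
BK 4: (0,0) -> (-4,0) [heading=0, draw]
BK 10: (-4,0) -> (-14,0) [heading=0, draw]
FD 8: (-14,0) -> (-6,0) [heading=0, draw]
LT 90: heading 0 -> 90
RT 117: heading 90 -> 333
RT 180: heading 333 -> 153
BK 17: (-6,0) -> (9.147,-7.718) [heading=153, draw]
LT 270: heading 153 -> 63
RT 267: heading 63 -> 156
FD 11: (9.147,-7.718) -> (-0.902,-3.244) [heading=156, draw]
BK 16: (-0.902,-3.244) -> (13.715,-9.752) [heading=156, draw]
Final: pos=(13.715,-9.752), heading=156, 6 segment(s) drawn
Segments drawn: 6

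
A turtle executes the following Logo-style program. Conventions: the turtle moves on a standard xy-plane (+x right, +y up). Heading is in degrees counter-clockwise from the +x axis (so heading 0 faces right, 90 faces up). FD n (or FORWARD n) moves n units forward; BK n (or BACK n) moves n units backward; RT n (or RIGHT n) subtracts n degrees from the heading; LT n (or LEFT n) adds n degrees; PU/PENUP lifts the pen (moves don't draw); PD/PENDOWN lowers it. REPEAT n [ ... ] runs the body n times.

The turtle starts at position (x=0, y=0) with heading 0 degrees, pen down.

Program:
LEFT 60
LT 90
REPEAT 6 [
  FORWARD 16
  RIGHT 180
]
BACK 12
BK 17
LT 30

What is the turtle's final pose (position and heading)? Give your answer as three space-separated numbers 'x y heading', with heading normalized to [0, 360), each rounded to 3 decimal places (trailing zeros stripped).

Answer: 25.115 -14.5 180

Derivation:
Executing turtle program step by step:
Start: pos=(0,0), heading=0, pen down
LT 60: heading 0 -> 60
LT 90: heading 60 -> 150
REPEAT 6 [
  -- iteration 1/6 --
  FD 16: (0,0) -> (-13.856,8) [heading=150, draw]
  RT 180: heading 150 -> 330
  -- iteration 2/6 --
  FD 16: (-13.856,8) -> (0,0) [heading=330, draw]
  RT 180: heading 330 -> 150
  -- iteration 3/6 --
  FD 16: (0,0) -> (-13.856,8) [heading=150, draw]
  RT 180: heading 150 -> 330
  -- iteration 4/6 --
  FD 16: (-13.856,8) -> (0,0) [heading=330, draw]
  RT 180: heading 330 -> 150
  -- iteration 5/6 --
  FD 16: (0,0) -> (-13.856,8) [heading=150, draw]
  RT 180: heading 150 -> 330
  -- iteration 6/6 --
  FD 16: (-13.856,8) -> (0,0) [heading=330, draw]
  RT 180: heading 330 -> 150
]
BK 12: (0,0) -> (10.392,-6) [heading=150, draw]
BK 17: (10.392,-6) -> (25.115,-14.5) [heading=150, draw]
LT 30: heading 150 -> 180
Final: pos=(25.115,-14.5), heading=180, 8 segment(s) drawn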